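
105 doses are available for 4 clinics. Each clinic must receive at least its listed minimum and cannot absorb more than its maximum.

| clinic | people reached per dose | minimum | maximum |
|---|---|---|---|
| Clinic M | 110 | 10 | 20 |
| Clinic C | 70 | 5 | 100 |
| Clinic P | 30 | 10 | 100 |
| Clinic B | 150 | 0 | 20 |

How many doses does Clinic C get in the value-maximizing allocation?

Meeting every minimum uses 10+5+10+0 = 25 doses, leaving 80.
Rank by people reached per dose: Clinic B 150 > Clinic M 110 > Clinic C 70 > Clinic P 30.
Clinic B takes 20 more to reach its cap of 20 ; 60 left.
Clinic M: +10 to 20 (cap) ; 50 left.
Clinic C: +50 (room for 95) → 55. Pool exhausted.

55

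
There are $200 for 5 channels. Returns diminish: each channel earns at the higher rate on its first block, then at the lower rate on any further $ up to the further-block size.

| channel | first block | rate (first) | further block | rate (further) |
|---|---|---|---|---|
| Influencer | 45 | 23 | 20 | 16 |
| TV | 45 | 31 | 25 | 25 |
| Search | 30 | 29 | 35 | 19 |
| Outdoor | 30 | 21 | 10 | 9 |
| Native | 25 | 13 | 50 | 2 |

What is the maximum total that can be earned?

5030

Rank every tier by rate: TV/tier1 31 > Search/tier1 29 > TV/tier2 25 > Influencer/tier1 23 > Outdoor/tier1 21 > Search/tier2 19 > Influencer/tier2 16 > Native/tier1 13 > Outdoor/tier2 9 > Native/tier2 2.
TV/tier1 (31): +45 ; 155 left.
Search/tier1 (29): +30 ; 125 left.
TV tier2 at 25: fill all 25 ; 100 left.
Fill Influencer tier1 block (45 at 23) ; 55 left.
Outdoor/tier1 (21): +30 ; 25 left.
Search/tier2: +25 of 35 at 19; pool empty.
Total = 31×45 + 29×30 + 25×25 + 23×45 + 21×30 + 19×25 = 5030.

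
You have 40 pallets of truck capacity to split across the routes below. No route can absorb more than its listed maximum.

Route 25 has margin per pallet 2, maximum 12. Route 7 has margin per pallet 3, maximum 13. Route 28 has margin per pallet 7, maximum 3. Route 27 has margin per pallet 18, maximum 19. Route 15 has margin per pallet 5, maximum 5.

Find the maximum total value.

Highest margin per pallet first: Route 27 18 > Route 28 7 > Route 15 5 > Route 7 3 > Route 25 2.
Route 27 takes 19 to reach its cap of 19 ; 21 left.
Route 28: +3 to 3 (cap) ; 18 left.
Give Route 15 5 to hit its cap of 5 ; 13 left.
Route 7: +13 to 13 (cap) ; 0 left.
Total = 3×13 + 7×3 + 18×19 + 5×5 = 427.

427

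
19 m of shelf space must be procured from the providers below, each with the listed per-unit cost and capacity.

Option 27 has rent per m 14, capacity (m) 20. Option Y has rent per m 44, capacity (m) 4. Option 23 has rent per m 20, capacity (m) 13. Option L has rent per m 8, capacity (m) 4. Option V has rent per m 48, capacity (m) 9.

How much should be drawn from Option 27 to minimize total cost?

Cheapest first:
Take 4 from Option L at 8 — need 15 more.
Take 15 from Option 27 at 14 to finish.
Option 23, Option Y, Option V: unused.

15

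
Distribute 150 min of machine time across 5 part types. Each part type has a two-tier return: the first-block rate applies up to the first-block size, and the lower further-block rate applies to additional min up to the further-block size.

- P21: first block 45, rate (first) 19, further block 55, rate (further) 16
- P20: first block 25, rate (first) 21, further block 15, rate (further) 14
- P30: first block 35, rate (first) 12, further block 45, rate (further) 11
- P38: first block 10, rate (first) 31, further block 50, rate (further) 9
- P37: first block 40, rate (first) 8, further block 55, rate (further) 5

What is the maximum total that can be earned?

2780

Order all 10 blocks by rate: P38/first 31 > P20/first 21 > P21/first 19 > P21/second 16 > P20/second 14 > P30/first 12 > P30/second 11 > P38/second 9 > P37/first 8 > P37/second 5.
P38/first (31): +10 — 140 left.
Fill P20 first block (25 at 21) — 115 left.
P21/first (19): +45 — 70 left.
P21/second (16): +55 — 15 left.
P20/second (14): +15 — 0 left.
Total = 31×10 + 21×25 + 19×45 + 16×55 + 14×15 = 2780.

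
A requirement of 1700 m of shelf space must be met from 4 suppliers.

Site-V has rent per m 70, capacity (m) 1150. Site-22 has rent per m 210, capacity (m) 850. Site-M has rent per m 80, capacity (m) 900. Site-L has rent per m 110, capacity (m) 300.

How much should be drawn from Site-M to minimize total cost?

Use suppliers in increasing cost order.
Site-V at 70: take all 1150 m → 550 still needed.
Site-M (80): take the remaining 550 → done.
Site-L, Site-22: unused.

550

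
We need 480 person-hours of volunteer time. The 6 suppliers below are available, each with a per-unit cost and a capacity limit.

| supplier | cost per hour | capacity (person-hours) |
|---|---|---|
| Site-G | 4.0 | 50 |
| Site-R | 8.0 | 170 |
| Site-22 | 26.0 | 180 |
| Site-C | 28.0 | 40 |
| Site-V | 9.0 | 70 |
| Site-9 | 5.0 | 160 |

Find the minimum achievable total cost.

3770

Use suppliers in increasing cost order.
Take 50 from Site-G at 4.0 — need 430 more.
Site-9 (5.0): use full 160 — 270 person-hours to go.
Take 170 from Site-R at 8.0 — need 100 more.
Site-V (9.0): use full 70 — 30 person-hours to go.
Take 30 from Site-22 at 26.0 to finish.
Site-C: unused.
Cost = 50×4.0 + 160×5.0 + 170×8.0 + 70×9.0 + 30×26.0 = 3770.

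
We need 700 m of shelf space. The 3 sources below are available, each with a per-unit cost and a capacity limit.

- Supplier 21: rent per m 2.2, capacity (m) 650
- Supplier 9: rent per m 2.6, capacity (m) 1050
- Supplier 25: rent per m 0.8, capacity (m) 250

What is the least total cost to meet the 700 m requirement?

Use sources in increasing cost order.
Take 250 from Supplier 25 at 0.8 — need 450 more.
Supplier 21 at 2.2: take 450 of its 650 — requirement met.
Supplier 9: unused.
Cost = 250×0.8 + 450×2.2 = 1190.

1190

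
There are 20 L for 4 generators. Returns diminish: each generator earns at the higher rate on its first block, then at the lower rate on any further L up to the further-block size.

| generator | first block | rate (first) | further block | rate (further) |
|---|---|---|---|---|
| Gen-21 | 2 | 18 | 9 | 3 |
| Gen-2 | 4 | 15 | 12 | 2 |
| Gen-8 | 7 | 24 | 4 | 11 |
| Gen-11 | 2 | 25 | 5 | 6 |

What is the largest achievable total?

Order all 8 blocks by rate: Gen-11/T1 25 > Gen-8/T1 24 > Gen-21/T1 18 > Gen-2/T1 15 > Gen-8/T2 11 > Gen-11/T2 6 > Gen-21/T2 3 > Gen-2/T2 2.
Fill Gen-11 T1 block (2 at 25) → 18 left.
Fill Gen-8 T1 block (7 at 24) → 11 left.
Gen-21/T1 (18): +2 → 9 left.
Gen-2 T1 at 15: fill all 4 → 5 left.
Gen-8 T2 at 11: fill all 4 → 1 left.
1 remain; put them into Gen-11 T2 at 6.
Total = 25×2 + 24×7 + 18×2 + 15×4 + 11×4 + 6×1 = 364.

364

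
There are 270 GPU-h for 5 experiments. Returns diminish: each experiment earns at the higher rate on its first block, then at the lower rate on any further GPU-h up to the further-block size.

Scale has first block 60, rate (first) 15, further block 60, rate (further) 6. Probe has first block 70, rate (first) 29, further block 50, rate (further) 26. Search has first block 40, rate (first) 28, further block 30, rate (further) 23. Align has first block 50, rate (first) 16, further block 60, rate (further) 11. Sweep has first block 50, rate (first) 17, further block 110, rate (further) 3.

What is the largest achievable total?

Order all 10 blocks by rate: Probe/T1 29 > Search/T1 28 > Probe/T2 26 > Search/T2 23 > Sweep/T1 17 > Align/T1 16 > Scale/T1 15 > Align/T2 11 > Scale/T2 6 > Sweep/T2 3.
Fill Probe T1 block (70 at 29) → 200 left.
Fill Search T1 block (40 at 28) → 160 left.
Probe/T2 (26): +50 → 110 left.
Search/T2 (23): +30 → 80 left.
Fill Sweep T1 block (50 at 17) → 30 left.
Align T1 at 16: only 30 left, fill 30.
Total = 29×70 + 28×40 + 26×50 + 23×30 + 17×50 + 16×30 = 6470.

6470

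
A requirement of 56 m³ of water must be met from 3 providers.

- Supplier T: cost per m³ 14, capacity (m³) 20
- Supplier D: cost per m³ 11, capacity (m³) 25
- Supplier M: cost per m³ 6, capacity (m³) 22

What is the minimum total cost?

533

Use providers in increasing cost order.
Supplier M at 6: take all 22 m³ ; 34 still needed.
Supplier D at 11: take all 25 m³ ; 9 still needed.
Supplier T at 14: take 9 of its 20 ; requirement met.
Cost = 22×6 + 25×11 + 9×14 = 533.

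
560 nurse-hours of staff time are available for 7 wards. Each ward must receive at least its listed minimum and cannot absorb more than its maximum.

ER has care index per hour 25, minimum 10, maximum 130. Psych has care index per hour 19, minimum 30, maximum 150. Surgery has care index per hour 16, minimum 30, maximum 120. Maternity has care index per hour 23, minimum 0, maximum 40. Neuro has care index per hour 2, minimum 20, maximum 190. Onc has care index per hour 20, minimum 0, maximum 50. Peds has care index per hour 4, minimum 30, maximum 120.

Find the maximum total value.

10180

Meeting every minimum uses 10+30+30+0+20+0+30 = 120 nurse-hours, leaving 440.
Highest care index per hour first: ER 25 > Maternity 23 > Onc 20 > Psych 19 > Surgery 16 > Peds 4 > Neuro 2.
ER: +120 to 130 (cap) — 320 left.
Maternity takes 40 more to reach its cap of 40 — 280 left.
Onc takes 50 more to reach its cap of 50 — 230 left.
Give Psych 120 more to hit its cap of 150 — 110 left.
Surgery: +90 to 120 (cap) — 20 left.
Peds: +20 (room for 90) → 50. Pool exhausted.
Total = 25×130 + 19×150 + 16×120 + 23×40 + 2×20 + 20×50 + 4×50 = 10180.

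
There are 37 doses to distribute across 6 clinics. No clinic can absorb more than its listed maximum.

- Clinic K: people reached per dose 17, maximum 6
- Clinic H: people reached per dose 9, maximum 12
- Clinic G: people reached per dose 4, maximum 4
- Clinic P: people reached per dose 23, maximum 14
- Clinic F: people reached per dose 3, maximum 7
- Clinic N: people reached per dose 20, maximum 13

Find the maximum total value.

720

Order the clinics by people reached per dose: Clinic P 23 > Clinic N 20 > Clinic K 17 > Clinic H 9 > Clinic G 4 > Clinic F 3.
Clinic P takes 14 to reach its cap of 14 — 23 left.
Give Clinic N 13 to hit its cap of 13 — 10 left.
Clinic K takes 6 to reach its cap of 6 — 4 left.
Only 4 left; Clinic H takes them to reach 4.
Total = 17×6 + 9×4 + 23×14 + 20×13 = 720.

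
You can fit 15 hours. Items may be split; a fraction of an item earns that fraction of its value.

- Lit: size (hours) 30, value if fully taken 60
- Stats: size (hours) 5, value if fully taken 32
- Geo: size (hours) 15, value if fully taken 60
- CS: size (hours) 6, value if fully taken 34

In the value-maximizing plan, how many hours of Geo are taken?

4

Best value per unit of size first: Stats 32/5≈6.4, CS 34/6≈5.67, Geo 60/15≈4, Lit 60/30≈2.
Take all of Stats (5 hours, value 32) ; 10 hours left.
All 6 hours of CS fit (value 34) ; 4 remain.
4 hours left: a 4/15 share of Geo gives 60×4/15 = 16.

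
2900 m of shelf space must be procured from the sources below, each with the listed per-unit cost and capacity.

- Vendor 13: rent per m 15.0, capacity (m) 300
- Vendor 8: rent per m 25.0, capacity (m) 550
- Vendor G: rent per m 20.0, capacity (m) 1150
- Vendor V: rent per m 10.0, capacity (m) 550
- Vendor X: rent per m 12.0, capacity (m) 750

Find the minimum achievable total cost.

45750

Use sources in increasing cost order.
Take 550 from Vendor V at 10.0 → need 2350 more.
Take 750 from Vendor X at 12.0 → need 1600 more.
Vendor 13 (15.0): use full 300 → 1300 m to go.
Vendor G at 20.0: take all 1150 m → 150 still needed.
Take 150 from Vendor 8 at 25.0 to finish.
Cost = 550×10.0 + 750×12.0 + 300×15.0 + 1150×20.0 + 150×25.0 = 45750.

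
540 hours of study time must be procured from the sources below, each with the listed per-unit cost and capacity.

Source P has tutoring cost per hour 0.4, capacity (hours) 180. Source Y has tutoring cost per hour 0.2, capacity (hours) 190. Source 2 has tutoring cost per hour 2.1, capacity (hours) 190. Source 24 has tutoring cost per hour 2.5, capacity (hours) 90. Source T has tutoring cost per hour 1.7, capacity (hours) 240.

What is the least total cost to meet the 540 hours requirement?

Use sources in increasing cost order.
Take 190 from Source Y at 0.2 ; need 350 more.
Source P at 0.4: take all 180 hours ; 170 still needed.
Source T (1.7): take the remaining 170 ; done.
Source 2, Source 24: unused.
Cost = 190×0.2 + 180×0.4 + 170×1.7 = 399.

399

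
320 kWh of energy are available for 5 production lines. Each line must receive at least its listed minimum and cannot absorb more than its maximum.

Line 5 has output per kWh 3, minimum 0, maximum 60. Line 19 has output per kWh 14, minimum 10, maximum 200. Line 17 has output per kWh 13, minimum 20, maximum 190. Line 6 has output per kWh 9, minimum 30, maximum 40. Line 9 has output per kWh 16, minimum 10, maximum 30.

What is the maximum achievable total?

4330

Meeting every minimum uses 0+10+20+30+10 = 70 kWh, leaving 250.
Highest output per kWh first: Line 9 16 > Line 19 14 > Line 17 13 > Line 6 9 > Line 5 3.
Line 9 takes 20 more to reach its cap of 30 — 230 left.
Line 19 takes 190 more to reach its cap of 200 — 40 left.
Line 17: +40 (room for 170) → 60. Pool exhausted.
Total = 14×200 + 13×60 + 9×30 + 16×30 = 4330.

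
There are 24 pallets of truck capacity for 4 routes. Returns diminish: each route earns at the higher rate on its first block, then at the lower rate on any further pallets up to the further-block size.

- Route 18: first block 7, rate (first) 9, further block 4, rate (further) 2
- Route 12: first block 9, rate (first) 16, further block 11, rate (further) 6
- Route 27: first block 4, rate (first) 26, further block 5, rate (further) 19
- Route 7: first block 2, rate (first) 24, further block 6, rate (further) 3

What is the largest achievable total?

Treat each block as its own option and order by rate: Route 27/T1 26 > Route 7/T1 24 > Route 27/T2 19 > Route 12/T1 16 > Route 18/T1 9 > Route 12/T2 6 > Route 7/T2 3 > Route 18/T2 2.
Route 27/T1 (26): +4 → 20 left.
Route 7 T1 at 24: fill all 2 → 18 left.
Route 27 T2 at 19: fill all 5 → 13 left.
Route 12 T1 at 16: fill all 9 → 4 left.
Route 18 T1 at 9: only 4 left, fill 4.
Total = 26×4 + 24×2 + 19×5 + 16×9 + 9×4 = 427.

427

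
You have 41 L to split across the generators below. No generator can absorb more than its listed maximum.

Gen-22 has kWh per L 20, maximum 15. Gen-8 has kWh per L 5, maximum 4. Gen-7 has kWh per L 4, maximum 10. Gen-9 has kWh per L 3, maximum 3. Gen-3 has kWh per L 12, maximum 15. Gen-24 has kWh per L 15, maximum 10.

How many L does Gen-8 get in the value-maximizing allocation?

1

Highest kWh per L first: Gen-22 20 > Gen-24 15 > Gen-3 12 > Gen-8 5 > Gen-7 4 > Gen-9 3.
Give Gen-22 15 to hit its cap of 15 → 26 left.
Give Gen-24 10 to hit its cap of 10 → 16 left.
Gen-3: +15 to 15 (cap) → 1 left.
Gen-8: +1 (room for 4) → 1. Pool exhausted.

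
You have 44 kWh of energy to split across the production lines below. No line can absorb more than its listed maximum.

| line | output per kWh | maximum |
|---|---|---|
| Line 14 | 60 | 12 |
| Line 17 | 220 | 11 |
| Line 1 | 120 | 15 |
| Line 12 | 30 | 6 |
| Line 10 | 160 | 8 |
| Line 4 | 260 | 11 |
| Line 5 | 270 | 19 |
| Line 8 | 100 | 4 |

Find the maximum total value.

Highest output per kWh first: Line 5 270 > Line 4 260 > Line 17 220 > Line 10 160 > Line 1 120 > Line 8 100 > Line 14 60 > Line 12 30.
Line 5: +19 to 19 (cap) → 25 left.
Line 4 takes 11 to reach its cap of 11 → 14 left.
Line 17: +11 to 11 (cap) → 3 left.
Only 3 left; Line 10 takes them to reach 3.
Total = 220×11 + 160×3 + 260×11 + 270×19 = 10890.

10890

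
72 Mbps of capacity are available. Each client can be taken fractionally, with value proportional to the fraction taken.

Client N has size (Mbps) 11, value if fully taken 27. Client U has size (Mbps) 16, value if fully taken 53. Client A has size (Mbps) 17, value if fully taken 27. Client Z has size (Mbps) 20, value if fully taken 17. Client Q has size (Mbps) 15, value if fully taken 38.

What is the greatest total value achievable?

Sort by value density: Client U 53/16≈3.31, Client Q 38/15≈2.53, Client N 27/11≈2.45, Client A 27/17≈1.59, Client Z 17/20≈0.85.
Take all of Client U (16 Mbps, value 53) → 56 Mbps left.
Take all of Client Q (15 Mbps, value 38) → 41 Mbps left.
All 11 Mbps of Client N fit (value 27) → 30 remain.
All 17 Mbps of Client A fit (value 27) → 13 remain.
Only 13 Mbps remain; take 13/20 of Client Z for value 17×13/20 = 11.05.
Total value = 156.05.

156.05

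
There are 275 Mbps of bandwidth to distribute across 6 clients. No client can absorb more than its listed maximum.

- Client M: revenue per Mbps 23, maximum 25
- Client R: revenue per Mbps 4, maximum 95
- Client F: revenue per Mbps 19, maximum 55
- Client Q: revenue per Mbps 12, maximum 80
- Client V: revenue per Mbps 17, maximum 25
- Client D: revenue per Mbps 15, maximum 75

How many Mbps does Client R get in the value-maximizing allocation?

15

Rank by revenue per Mbps: Client M 23 > Client F 19 > Client V 17 > Client D 15 > Client Q 12 > Client R 4.
Client M: +25 to 25 (cap) — 250 left.
Client F takes 55 to reach its cap of 55 — 195 left.
Client V: +25 to 25 (cap) — 170 left.
Give Client D 75 to hit its cap of 75 — 95 left.
Client Q: +80 to 80 (cap) — 15 left.
Only 15 left; Client R takes them to reach 15.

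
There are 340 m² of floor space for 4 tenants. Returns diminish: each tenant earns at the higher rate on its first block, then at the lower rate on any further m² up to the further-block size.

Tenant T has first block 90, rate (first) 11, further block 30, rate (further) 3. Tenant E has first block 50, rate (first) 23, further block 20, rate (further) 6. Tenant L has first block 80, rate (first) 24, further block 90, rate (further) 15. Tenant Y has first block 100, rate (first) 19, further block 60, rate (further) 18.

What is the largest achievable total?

Rank every tier by rate: Tenant L/tier1 24 > Tenant E/tier1 23 > Tenant Y/tier1 19 > Tenant Y/tier2 18 > Tenant L/tier2 15 > Tenant T/tier1 11 > Tenant E/tier2 6 > Tenant T/tier2 3.
Tenant L/tier1 (24): +80 → 260 left.
Tenant E/tier1 (23): +50 → 210 left.
Fill Tenant Y tier1 block (100 at 19) → 110 left.
Fill Tenant Y tier2 block (60 at 18) → 50 left.
50 remain; put them into Tenant L tier2 at 15.
Total = 24×80 + 23×50 + 19×100 + 18×60 + 15×50 = 6800.

6800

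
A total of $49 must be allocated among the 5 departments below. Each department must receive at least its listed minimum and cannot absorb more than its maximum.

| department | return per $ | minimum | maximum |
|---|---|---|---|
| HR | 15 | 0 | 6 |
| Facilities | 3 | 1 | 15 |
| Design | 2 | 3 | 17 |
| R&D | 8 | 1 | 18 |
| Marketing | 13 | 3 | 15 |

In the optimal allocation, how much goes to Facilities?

7

Meeting every minimum uses 0+1+3+1+3 = 8 $, leaving 41.
Order the departments by return per $: HR 15 > Marketing 13 > R&D 8 > Facilities 3 > Design 2.
HR: +6 to 6 (cap) ; 35 left.
Give Marketing 12 more to hit its cap of 15 ; 23 left.
R&D: +17 to 18 (cap) ; 6 left.
Facilities has room for 14 more but only 6 remain, so it gets 7.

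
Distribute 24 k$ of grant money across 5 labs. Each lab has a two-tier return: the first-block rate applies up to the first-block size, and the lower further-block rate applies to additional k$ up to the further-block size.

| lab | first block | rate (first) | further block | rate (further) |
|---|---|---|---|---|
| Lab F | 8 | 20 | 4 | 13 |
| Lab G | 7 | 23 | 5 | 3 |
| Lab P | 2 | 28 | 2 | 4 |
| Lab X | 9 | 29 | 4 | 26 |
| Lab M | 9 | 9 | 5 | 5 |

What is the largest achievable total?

622

Treat each block as its own option and order by rate: Lab X/tier1 29 > Lab P/tier1 28 > Lab X/tier2 26 > Lab G/tier1 23 > Lab F/tier1 20 > Lab F/tier2 13 > Lab M/tier1 9 > Lab M/tier2 5 > Lab P/tier2 4 > Lab G/tier2 3.
Fill Lab X tier1 block (9 at 29) → 15 left.
Fill Lab P tier1 block (2 at 28) → 13 left.
Lab X/tier2 (26): +4 → 9 left.
Lab G tier1 at 23: fill all 7 → 2 left.
Lab F/tier1: +2 of 8 at 20; pool empty.
Total = 29×9 + 28×2 + 26×4 + 23×7 + 20×2 = 622.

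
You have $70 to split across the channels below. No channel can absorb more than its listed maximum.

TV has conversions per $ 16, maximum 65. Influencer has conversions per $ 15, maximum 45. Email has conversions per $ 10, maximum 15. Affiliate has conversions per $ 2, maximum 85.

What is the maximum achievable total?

1115

Highest conversions per $ first: TV 16 > Influencer 15 > Email 10 > Affiliate 2.
Give TV 65 to hit its cap of 65 → 5 left.
Only 5 left; Influencer takes them to reach 5.
Total = 16×65 + 15×5 = 1115.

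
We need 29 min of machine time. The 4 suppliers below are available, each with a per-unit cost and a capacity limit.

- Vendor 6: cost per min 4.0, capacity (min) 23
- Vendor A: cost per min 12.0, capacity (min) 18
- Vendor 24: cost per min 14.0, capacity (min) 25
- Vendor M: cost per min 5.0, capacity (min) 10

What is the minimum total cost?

122

Cheapest first:
Vendor 6 (4.0): use full 23 — 6 min to go.
Vendor M (5.0): take the remaining 6 — done.
Vendor A, Vendor 24: unused.
Cost = 23×4.0 + 6×5.0 = 122.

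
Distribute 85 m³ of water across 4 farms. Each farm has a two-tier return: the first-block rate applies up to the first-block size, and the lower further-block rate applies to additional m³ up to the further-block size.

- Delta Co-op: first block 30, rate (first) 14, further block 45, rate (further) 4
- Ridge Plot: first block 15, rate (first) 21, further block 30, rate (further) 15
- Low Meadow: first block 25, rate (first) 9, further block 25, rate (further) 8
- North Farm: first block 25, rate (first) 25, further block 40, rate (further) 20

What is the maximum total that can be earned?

1815

Order all 8 blocks by rate: North Farm/tier1 25 > Ridge Plot/tier1 21 > North Farm/tier2 20 > Ridge Plot/tier2 15 > Delta Co-op/tier1 14 > Low Meadow/tier1 9 > Low Meadow/tier2 8 > Delta Co-op/tier2 4.
North Farm/tier1 (25): +25 — 60 left.
Ridge Plot/tier1 (21): +15 — 45 left.
Fill North Farm tier2 block (40 at 20) — 5 left.
Ridge Plot tier2 at 15: only 5 left, fill 5.
Total = 25×25 + 21×15 + 20×40 + 15×5 = 1815.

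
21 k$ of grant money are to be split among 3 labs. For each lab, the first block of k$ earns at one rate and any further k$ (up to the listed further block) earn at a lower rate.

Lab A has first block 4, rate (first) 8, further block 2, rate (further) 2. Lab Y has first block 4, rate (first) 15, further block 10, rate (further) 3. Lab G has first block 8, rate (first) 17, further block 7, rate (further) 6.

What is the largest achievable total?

Treat each block as its own option and order by rate: Lab G/T1 17 > Lab Y/T1 15 > Lab A/T1 8 > Lab G/T2 6 > Lab Y/T2 3 > Lab A/T2 2.
Fill Lab G T1 block (8 at 17) — 13 left.
Lab Y T1 at 15: fill all 4 — 9 left.
Fill Lab A T1 block (4 at 8) — 5 left.
5 remain; put them into Lab G T2 at 6.
Total = 17×8 + 15×4 + 8×4 + 6×5 = 258.

258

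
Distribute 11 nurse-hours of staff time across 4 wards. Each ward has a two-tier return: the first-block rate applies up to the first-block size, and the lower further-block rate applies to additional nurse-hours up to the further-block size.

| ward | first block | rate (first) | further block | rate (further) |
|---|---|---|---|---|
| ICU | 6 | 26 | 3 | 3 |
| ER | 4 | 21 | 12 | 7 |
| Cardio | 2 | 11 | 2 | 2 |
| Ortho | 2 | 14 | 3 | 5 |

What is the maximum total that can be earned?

254

Treat each block as its own option and order by rate: ICU/T1 26 > ER/T1 21 > Ortho/T1 14 > Cardio/T1 11 > ER/T2 7 > Ortho/T2 5 > ICU/T2 3 > Cardio/T2 2.
Fill ICU T1 block (6 at 26) ; 5 left.
ER T1 at 21: fill all 4 ; 1 left.
1 remain; put them into Ortho T1 at 14.
Total = 26×6 + 21×4 + 14×1 = 254.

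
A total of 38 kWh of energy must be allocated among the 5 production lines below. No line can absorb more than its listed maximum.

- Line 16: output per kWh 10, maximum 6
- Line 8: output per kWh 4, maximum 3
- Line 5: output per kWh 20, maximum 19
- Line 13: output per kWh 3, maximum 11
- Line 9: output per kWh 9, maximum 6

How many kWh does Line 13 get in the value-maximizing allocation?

4

Highest output per kWh first: Line 5 20 > Line 16 10 > Line 9 9 > Line 8 4 > Line 13 3.
Line 5: +19 to 19 (cap) ; 19 left.
Line 16: +6 to 6 (cap) ; 13 left.
Give Line 9 6 to hit its cap of 6 ; 7 left.
Line 8: +3 to 3 (cap) ; 4 left.
Line 13: +4 (room for 11) → 4. Pool exhausted.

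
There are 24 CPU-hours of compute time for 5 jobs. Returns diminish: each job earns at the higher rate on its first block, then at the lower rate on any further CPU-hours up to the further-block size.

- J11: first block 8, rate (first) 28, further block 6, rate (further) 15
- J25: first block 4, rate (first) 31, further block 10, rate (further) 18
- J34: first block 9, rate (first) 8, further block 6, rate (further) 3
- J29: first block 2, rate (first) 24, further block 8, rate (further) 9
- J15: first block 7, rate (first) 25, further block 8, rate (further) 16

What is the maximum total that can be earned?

Order all 10 blocks by rate: J25/tier1 31 > J11/tier1 28 > J15/tier1 25 > J29/tier1 24 > J25/tier2 18 > J15/tier2 16 > J11/tier2 15 > J29/tier2 9 > J34/tier1 8 > J34/tier2 3.
J25/tier1 (31): +4 ; 20 left.
J11/tier1 (28): +8 ; 12 left.
Fill J15 tier1 block (7 at 25) ; 5 left.
J29 tier1 at 24: fill all 2 ; 3 left.
J25/tier2: +3 of 10 at 18; pool empty.
Total = 31×4 + 28×8 + 25×7 + 24×2 + 18×3 = 625.

625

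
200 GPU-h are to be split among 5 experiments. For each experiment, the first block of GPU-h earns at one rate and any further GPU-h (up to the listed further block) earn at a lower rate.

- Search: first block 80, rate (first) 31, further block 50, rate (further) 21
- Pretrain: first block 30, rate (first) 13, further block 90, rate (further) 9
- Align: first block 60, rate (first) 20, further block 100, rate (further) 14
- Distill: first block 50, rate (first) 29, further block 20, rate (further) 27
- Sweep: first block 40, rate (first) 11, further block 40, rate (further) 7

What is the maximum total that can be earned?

5520

Treat each block as its own option and order by rate: Search/tier1 31 > Distill/tier1 29 > Distill/tier2 27 > Search/tier2 21 > Align/tier1 20 > Align/tier2 14 > Pretrain/tier1 13 > Sweep/tier1 11 > Pretrain/tier2 9 > Sweep/tier2 7.
Fill Search tier1 block (80 at 31) ; 120 left.
Fill Distill tier1 block (50 at 29) ; 70 left.
Distill/tier2 (27): +20 ; 50 left.
Search tier2 at 21: fill all 50 ; 0 left.
Total = 31×80 + 29×50 + 27×20 + 21×50 = 5520.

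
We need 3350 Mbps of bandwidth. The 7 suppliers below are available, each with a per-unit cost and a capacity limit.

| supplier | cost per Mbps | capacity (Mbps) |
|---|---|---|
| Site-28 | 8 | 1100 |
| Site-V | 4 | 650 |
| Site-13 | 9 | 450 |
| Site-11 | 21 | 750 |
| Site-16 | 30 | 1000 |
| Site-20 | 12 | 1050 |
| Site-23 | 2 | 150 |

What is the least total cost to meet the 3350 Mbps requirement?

27750

Use suppliers in increasing cost order.
Take 150 from Site-23 at 2 ; need 3200 more.
Site-V (4): use full 650 ; 2550 Mbps to go.
Site-28 (8): use full 1100 ; 1450 Mbps to go.
Site-13 (9): use full 450 ; 1000 Mbps to go.
Site-20 (12): take the remaining 1000 ; done.
Site-11, Site-16: unused.
Cost = 150×2 + 650×4 + 1100×8 + 450×9 + 1000×12 = 27750.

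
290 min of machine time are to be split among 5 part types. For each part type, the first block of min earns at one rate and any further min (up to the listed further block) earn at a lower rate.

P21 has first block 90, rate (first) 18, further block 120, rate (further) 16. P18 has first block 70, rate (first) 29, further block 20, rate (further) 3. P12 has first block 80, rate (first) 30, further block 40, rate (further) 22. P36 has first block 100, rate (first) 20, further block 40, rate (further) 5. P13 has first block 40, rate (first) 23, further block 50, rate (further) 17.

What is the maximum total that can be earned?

7430

Rank every tier by rate: P12/first 30 > P18/first 29 > P13/first 23 > P12/second 22 > P36/first 20 > P21/first 18 > P13/second 17 > P21/second 16 > P36/second 5 > P18/second 3.
P12 first at 30: fill all 80 ; 210 left.
P18/first (29): +70 ; 140 left.
P13 first at 23: fill all 40 ; 100 left.
Fill P12 second block (40 at 22) ; 60 left.
60 remain; put them into P36 first at 20.
Total = 30×80 + 29×70 + 23×40 + 22×40 + 20×60 = 7430.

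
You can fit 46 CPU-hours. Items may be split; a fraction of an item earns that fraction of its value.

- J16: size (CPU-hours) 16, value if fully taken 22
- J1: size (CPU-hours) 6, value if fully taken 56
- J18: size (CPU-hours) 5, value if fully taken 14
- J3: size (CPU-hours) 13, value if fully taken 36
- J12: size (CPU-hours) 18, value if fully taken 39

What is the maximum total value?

Best value per unit of size first: J1 56/6≈9.33, J18 14/5≈2.8, J3 36/13≈2.77, J12 39/18≈2.17, J16 22/16≈1.38.
All 6 CPU-hours of J1 fit (value 56) ; 40 remain.
All 5 CPU-hours of J18 fit (value 14) ; 35 remain.
All 13 CPU-hours of J3 fit (value 36) ; 22 remain.
All 18 CPU-hours of J12 fit (value 39) ; 4 remain.
4 CPU-hours left: a 4/16 share of J16 gives 22×4/16 = 5.5.
Total value = 150.5.

150.5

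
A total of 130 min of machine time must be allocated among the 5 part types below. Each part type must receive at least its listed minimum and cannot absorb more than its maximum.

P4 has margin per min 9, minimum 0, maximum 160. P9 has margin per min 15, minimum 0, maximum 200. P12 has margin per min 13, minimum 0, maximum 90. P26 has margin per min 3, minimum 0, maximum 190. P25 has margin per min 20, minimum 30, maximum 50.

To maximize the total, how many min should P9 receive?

Meeting every minimum uses 0+0+0+0+30 = 30 min, leaving 100.
Rank by margin per min: P25 20 > P9 15 > P12 13 > P4 9 > P26 3.
Give P25 20 more to hit its cap of 50 → 80 left.
P9 has room for 200 more but only 80 remain, so it gets 80.

80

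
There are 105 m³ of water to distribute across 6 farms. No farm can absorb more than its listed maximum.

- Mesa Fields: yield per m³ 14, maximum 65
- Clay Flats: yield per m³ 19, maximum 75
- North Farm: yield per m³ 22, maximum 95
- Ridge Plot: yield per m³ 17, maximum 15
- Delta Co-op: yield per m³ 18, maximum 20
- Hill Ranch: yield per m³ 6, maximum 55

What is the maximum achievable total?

Rank by yield per m³: North Farm 22 > Clay Flats 19 > Delta Co-op 18 > Ridge Plot 17 > Mesa Fields 14 > Hill Ranch 6.
North Farm takes 95 to reach its cap of 95 ; 10 left.
Clay Flats: +10 (room for 75) → 10. Pool exhausted.
Total = 19×10 + 22×95 = 2280.

2280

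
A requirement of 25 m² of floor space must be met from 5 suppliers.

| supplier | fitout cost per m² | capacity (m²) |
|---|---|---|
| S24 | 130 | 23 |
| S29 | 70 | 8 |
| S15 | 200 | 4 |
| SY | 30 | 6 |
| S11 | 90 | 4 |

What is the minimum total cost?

Use suppliers in increasing cost order.
Take 6 from SY at 30 ; need 19 more.
S29 (70): use full 8 ; 11 m² to go.
S11 at 90: take all 4 m² ; 7 still needed.
S24 at 130: take 7 of its 23 ; requirement met.
S15: unused.
Cost = 6×30 + 8×70 + 4×90 + 7×130 = 2010.

2010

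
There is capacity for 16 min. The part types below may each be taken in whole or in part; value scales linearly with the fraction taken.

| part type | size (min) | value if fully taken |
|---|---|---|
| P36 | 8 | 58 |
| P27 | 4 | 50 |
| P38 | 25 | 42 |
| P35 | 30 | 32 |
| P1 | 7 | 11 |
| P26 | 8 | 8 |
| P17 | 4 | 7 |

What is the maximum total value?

Best value per unit of size first: P27 50/4≈12.5, P36 58/8≈7.25, P17 7/4≈1.75, P38 42/25≈1.68, P1 11/7≈1.57, P35 32/30≈1.07, P26 8/8≈1.
Take all of P27 (4 min, value 50) ; 12 min left.
Take all of P36 (8 min, value 58) ; 4 min left.
Take all of P17 (4 min, value 7) ; 0 min left.
Total value = 115.

115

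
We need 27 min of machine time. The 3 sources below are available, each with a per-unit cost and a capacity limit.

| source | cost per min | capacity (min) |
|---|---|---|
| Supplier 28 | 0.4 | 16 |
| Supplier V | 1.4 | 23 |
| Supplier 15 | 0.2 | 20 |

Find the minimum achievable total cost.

Cheapest first:
Take 20 from Supplier 15 at 0.2 ; need 7 more.
Supplier 28 (0.4): take the remaining 7 ; done.
Supplier V: unused.
Cost = 20×0.2 + 7×0.4 = 6.8.

6.8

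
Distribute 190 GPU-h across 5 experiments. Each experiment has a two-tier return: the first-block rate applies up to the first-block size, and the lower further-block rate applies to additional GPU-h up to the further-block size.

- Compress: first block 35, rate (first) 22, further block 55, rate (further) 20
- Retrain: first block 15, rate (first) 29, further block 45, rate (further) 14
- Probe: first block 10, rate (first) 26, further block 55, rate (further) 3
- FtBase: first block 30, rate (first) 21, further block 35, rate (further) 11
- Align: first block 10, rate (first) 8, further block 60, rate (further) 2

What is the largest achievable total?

3825

Treat each block as its own option and order by rate: Retrain/first 29 > Probe/first 26 > Compress/first 22 > FtBase/first 21 > Compress/second 20 > Retrain/second 14 > FtBase/second 11 > Align/first 8 > Probe/second 3 > Align/second 2.
Retrain first at 29: fill all 15 → 175 left.
Probe/first (26): +10 → 165 left.
Compress/first (22): +35 → 130 left.
FtBase first at 21: fill all 30 → 100 left.
Compress/second (20): +55 → 45 left.
Retrain/second (14): +45 → 0 left.
Total = 29×15 + 26×10 + 22×35 + 21×30 + 20×55 + 14×45 = 3825.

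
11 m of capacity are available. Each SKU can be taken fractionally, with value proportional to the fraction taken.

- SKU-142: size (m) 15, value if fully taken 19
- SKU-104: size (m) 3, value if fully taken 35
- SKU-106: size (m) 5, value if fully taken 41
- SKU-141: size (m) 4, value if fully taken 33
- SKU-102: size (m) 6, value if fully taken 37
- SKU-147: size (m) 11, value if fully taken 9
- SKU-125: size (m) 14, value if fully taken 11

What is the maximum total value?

Sort by value density: SKU-104 35/3≈11.7, SKU-141 33/4≈8.25, SKU-106 41/5≈8.2, SKU-102 37/6≈6.17, SKU-142 19/15≈1.27, SKU-147 9/11≈0.818, SKU-125 11/14≈0.786.
Take all of SKU-104 (3 m, value 35) → 8 m left.
Take all of SKU-141 (4 m, value 33) → 4 m left.
Fill the last 4 m with part of SKU-106: 4/5 of it earns 32.8.
Total value = 100.8.

100.8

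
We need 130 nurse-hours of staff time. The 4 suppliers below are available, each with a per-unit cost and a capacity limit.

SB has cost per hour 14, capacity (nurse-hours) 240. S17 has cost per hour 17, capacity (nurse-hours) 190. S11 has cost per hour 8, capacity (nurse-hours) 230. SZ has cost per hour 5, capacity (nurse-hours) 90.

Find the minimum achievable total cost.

Fill from the cheapest supplier first.
Take 90 from SZ at 5 ; need 40 more.
S11 at 8: take 40 of its 230 ; requirement met.
SB, S17: unused.
Cost = 90×5 + 40×8 = 770.

770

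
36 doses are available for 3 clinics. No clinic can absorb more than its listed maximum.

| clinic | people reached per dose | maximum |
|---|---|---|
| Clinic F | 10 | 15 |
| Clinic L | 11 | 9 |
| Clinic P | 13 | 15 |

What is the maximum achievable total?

414

Highest people reached per dose first: Clinic P 13 > Clinic L 11 > Clinic F 10.
Clinic P takes 15 to reach its cap of 15 — 21 left.
Give Clinic L 9 to hit its cap of 9 — 12 left.
Only 12 left; Clinic F takes them to reach 12.
Total = 10×12 + 11×9 + 13×15 = 414.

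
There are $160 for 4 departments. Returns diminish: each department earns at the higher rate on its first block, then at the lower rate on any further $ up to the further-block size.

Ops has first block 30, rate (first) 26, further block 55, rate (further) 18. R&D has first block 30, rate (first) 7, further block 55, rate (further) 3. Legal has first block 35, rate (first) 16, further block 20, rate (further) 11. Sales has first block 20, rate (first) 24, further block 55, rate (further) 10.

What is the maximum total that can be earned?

3030

Treat each block as its own option and order by rate: Ops/tier1 26 > Sales/tier1 24 > Ops/tier2 18 > Legal/tier1 16 > Legal/tier2 11 > Sales/tier2 10 > R&D/tier1 7 > R&D/tier2 3.
Ops/tier1 (26): +30 ; 130 left.
Fill Sales tier1 block (20 at 24) ; 110 left.
Fill Ops tier2 block (55 at 18) ; 55 left.
Legal tier1 at 16: fill all 35 ; 20 left.
Legal/tier2 (11): +20 ; 0 left.
Total = 26×30 + 24×20 + 18×55 + 16×35 + 11×20 = 3030.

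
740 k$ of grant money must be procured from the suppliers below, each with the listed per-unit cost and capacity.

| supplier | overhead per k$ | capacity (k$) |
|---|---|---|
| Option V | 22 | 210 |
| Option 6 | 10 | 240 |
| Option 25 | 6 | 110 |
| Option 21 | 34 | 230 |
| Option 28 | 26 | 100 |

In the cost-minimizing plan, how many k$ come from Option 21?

80

Cheapest first:
Option 25 (6): use full 110 ; 630 k$ to go.
Option 6 (10): use full 240 ; 390 k$ to go.
Option V at 22: take all 210 k$ ; 180 still needed.
Option 28 (26): use full 100 ; 80 k$ to go.
Option 21 (34): take the remaining 80 ; done.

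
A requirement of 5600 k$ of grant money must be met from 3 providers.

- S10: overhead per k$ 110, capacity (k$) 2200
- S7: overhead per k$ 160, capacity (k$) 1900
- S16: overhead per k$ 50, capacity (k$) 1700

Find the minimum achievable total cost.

Use providers in increasing cost order.
S16 (50): use full 1700 → 3900 k$ to go.
S10 (110): use full 2200 → 1700 k$ to go.
Take 1700 from S7 at 160 to finish.
Cost = 1700×50 + 2200×110 + 1700×160 = 599000.

599000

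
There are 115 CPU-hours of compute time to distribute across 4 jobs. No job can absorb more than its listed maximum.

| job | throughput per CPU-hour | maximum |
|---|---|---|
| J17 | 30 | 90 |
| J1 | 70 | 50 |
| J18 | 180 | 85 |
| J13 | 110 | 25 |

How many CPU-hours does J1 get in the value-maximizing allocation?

5

Order the jobs by throughput per CPU-hour: J18 180 > J13 110 > J1 70 > J17 30.
Give J18 85 to hit its cap of 85 → 30 left.
Give J13 25 to hit its cap of 25 → 5 left.
J1: +5 (room for 50) → 5. Pool exhausted.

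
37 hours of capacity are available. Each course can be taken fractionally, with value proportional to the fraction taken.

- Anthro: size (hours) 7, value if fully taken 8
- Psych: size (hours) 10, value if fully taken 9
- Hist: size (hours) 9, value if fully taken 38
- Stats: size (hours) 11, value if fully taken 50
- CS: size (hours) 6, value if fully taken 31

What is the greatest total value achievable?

Sort by value density: CS 31/6≈5.17, Stats 50/11≈4.55, Hist 38/9≈4.22, Anthro 8/7≈1.14, Psych 9/10≈0.9.
Take all of CS (6 hours, value 31) ; 31 hours left.
Stats: take in full, 11 hours for value 50 ; 20 left.
Hist: take in full, 9 hours for value 38 ; 11 left.
Anthro: take in full, 7 hours for value 8 ; 4 left.
Only 4 hours remain; take 4/10 of Psych for value 9×4/10 = 3.6.
Total value = 130.6.

130.6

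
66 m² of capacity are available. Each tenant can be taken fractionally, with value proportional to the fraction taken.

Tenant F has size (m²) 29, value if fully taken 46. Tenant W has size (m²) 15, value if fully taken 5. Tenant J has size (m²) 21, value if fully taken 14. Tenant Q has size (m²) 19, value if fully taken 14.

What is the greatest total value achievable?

Best value per unit of size first: Tenant F 46/29≈1.59, Tenant Q 14/19≈0.737, Tenant J 14/21≈0.667, Tenant W 5/15≈0.333.
All 29 m² of Tenant F fit (value 46) — 37 remain.
All 19 m² of Tenant Q fit (value 14) — 18 remain.
Only 18 m² remain; take 18/21 of Tenant J for value 14×18/21 = 12.
Total value = 72.

72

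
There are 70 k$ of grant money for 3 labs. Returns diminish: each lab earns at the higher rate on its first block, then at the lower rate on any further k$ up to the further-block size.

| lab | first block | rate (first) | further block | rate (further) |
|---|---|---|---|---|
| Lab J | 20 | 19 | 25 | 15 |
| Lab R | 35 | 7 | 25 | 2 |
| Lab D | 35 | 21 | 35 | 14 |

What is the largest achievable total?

Rank every tier by rate: Lab D/first 21 > Lab J/first 19 > Lab J/second 15 > Lab D/second 14 > Lab R/first 7 > Lab R/second 2.
Fill Lab D first block (35 at 21) → 35 left.
Lab J/first (19): +20 → 15 left.
Lab J second at 15: only 15 left, fill 15.
Total = 21×35 + 19×20 + 15×15 = 1340.

1340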